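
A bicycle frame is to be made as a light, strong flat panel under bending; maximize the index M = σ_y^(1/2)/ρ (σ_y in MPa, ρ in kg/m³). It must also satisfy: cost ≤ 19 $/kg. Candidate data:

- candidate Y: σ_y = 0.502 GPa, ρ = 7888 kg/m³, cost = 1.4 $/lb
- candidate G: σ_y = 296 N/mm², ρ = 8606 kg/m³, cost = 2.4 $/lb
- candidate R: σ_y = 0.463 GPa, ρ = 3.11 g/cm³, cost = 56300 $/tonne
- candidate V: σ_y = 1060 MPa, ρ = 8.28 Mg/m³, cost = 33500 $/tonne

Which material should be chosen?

candidate Y

Screen on constraints: cost ≤ 19 $/kg. Survivors: candidate Y, candidate G.
Putting every candidate on a common basis:
  candidate Y: σ_y = 502.0 MPa, ρ = 7888 kg/m³
  candidate G: σ_y = 296.0 MPa, ρ = 8606 kg/m³
  candidate Y: M = 2.84×10⁻³
  candidate G: M = 2.00×10⁻³
Highest index: candidate Y.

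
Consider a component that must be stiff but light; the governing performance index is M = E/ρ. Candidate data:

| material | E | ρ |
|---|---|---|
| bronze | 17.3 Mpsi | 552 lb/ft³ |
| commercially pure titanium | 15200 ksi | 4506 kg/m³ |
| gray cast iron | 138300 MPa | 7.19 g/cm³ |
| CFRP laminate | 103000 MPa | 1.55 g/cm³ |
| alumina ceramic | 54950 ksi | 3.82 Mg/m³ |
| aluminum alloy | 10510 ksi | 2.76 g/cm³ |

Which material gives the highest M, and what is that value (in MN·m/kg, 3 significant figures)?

Convert each candidate to consistent units, then evaluate M:
  bronze: E = 119.3 GPa, ρ = 8842 kg/m³
  commercially pure titanium: E = 104.8 GPa, ρ = 4506 kg/m³
  gray cast iron: E = 138.3 GPa, ρ = 7190 kg/m³
  CFRP laminate: E = 103.0 GPa, ρ = 1550 kg/m³
  alumina ceramic: E = 378.9 GPa, ρ = 3820 kg/m³
  aluminum alloy: E = 72.46 GPa, ρ = 2760 kg/m³
  alumina ceramic: M = 99.2 MN·m/kg
  CFRP laminate: M = 66.5 MN·m/kg
  aluminum alloy: M = 26.3 MN·m/kg
  commercially pure titanium: M = 23.3 MN·m/kg
  gray cast iron: M = 19.2 MN·m/kg
  bronze: M = 13.5 MN·m/kg
Highest index: alumina ceramic.

alumina ceramic, M = 99.2 MN·m/kg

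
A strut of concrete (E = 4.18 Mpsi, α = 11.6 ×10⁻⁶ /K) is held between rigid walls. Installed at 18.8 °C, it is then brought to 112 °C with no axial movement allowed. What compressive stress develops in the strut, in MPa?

E = 4.18 Mpsi = 28.82 GPa.
ΔT = 93.20 K. Constrained thermal stress σ = E·α·ΔT = 28.82×10³ MPa × 11.6×10⁻⁶ × 93.20 = 31.2 MPa (compressive).

31.2 MPa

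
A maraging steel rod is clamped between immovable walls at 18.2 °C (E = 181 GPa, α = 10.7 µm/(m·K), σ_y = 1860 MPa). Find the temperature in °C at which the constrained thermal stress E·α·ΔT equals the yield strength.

979 °C

E·α·ΔT = 1860 MPa ⇒ ΔT = 1860 / (181.0×10³ × 10.7×10⁻⁶) = 960.4 K.
T = 18.2 + 960.4 = 978.6 °C.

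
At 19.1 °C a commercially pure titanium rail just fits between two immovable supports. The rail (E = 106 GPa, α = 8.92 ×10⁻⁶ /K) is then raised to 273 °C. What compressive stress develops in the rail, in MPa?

ΔT = 253.9 K. Constrained thermal stress σ = E·α·ΔT = 106.0×10³ MPa × 8.92×10⁻⁶ × 253.9 = 240 MPa (compressive).

240 MPa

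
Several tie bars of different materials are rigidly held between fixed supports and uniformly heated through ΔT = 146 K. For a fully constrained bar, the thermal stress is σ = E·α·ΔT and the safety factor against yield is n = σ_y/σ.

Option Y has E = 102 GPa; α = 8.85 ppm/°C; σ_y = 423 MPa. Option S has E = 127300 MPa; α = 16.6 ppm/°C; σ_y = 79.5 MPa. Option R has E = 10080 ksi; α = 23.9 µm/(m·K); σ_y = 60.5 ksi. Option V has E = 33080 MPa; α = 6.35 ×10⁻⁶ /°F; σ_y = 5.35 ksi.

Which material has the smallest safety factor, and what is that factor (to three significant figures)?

option S, n = 0.258

With everything in SI (GPa, ×10⁻⁶/K, MPa):
  option Y: E = 102.0, α = 8.85, σ_y = 423.0 → σ = 132 MPa, n = 3.21
  option S: E = 127.3, α = 16.6, σ_y = 79.50 → σ = 309 MPa, n = 0.258
  option R: E = 69.50, α = 23.9, σ_y = 417.1 → σ = 243 MPa, n = 1.72
  option V: E = 33.08, α = 11.4, σ_y = 36.89 → σ = 55.2 MPa, n = 0.668
Smallest n: option S with n = 0.258.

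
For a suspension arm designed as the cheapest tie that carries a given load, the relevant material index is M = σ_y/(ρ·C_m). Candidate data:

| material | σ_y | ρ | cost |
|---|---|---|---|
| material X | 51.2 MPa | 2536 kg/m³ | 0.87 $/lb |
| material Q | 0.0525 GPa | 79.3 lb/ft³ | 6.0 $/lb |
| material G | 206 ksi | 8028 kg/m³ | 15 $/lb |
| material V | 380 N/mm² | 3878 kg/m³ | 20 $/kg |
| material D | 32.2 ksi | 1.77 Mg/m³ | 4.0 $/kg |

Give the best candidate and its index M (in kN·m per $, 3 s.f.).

Convert each candidate to consistent units, then evaluate M:
  material X: σ_y = 51.20 MPa, ρ = 2536 kg/m³, cost = 1.918 $/kg
  material Q: σ_y = 52.50 MPa, ρ = 1270 kg/m³, cost = 13.23 $/kg
  material G: σ_y = 1420 MPa, ρ = 8028 kg/m³, cost = 33.07 $/kg
  material V: σ_y = 380.0 MPa, ρ = 3878 kg/m³, cost = 20.00 $/kg
  material D: σ_y = 222.0 MPa, ρ = 1770 kg/m³, cost = 4.000 $/kg
  material D: M = 31.4 kN·m per $
  material X: M = 10.5 kN·m per $
  material G: M = 5.35 kN·m per $
  material V: M = 4.90 kN·m per $
  material Q: M = 3.12 kN·m per $
The maximum is for material D.

material D, M = 31.4 kN·m per $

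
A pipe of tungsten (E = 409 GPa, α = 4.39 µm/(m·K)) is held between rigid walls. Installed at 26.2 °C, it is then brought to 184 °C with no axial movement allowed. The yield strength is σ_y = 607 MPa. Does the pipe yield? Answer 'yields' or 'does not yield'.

ΔT = 157.8 K. Constrained thermal stress σ = E·α·ΔT = 409.0×10³ MPa × 4.39×10⁻⁶ × 157.8 = 283 MPa (compressive).
Compare to σ_y = 607 MPa: σ < σ_y, so it does not yield.

does not yield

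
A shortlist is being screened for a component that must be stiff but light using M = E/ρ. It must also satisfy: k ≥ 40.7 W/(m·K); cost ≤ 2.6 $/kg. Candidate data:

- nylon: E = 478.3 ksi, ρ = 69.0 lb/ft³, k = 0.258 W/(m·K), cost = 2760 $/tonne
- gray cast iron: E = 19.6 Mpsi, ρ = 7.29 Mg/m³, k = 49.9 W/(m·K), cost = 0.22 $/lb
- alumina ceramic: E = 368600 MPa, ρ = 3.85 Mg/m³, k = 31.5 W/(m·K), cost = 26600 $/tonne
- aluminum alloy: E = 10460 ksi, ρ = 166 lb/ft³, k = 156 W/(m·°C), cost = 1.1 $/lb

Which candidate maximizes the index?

Screen on constraints: k ≥ 40.7 W/(m·K); cost ≤ 2.6 $/kg. Survivors: gray cast iron, aluminum alloy.
Normalizing units and computing the index:
  gray cast iron: E = 135.1 GPa, ρ = 7290 kg/m³
  aluminum alloy: E = 72.12 GPa, ρ = 2659 kg/m³
  aluminum alloy: M = 27.1 MN·m/kg
  gray cast iron: M = 18.5 MN·m/kg
Aluminum alloy has the largest M.

aluminum alloy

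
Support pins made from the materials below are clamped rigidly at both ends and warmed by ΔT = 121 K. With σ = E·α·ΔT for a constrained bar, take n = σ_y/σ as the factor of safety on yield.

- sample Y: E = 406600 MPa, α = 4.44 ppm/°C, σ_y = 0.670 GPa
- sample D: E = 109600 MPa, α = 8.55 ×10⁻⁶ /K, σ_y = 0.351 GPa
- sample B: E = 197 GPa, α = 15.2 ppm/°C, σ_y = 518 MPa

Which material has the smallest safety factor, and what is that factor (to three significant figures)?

With everything in SI (GPa, ×10⁻⁶/K, MPa):
  sample Y: E = 406.6, α = 4.44, σ_y = 670.0 → σ = 218 MPa, n = 3.07
  sample D: E = 109.6, α = 8.55, σ_y = 351.0 → σ = 113 MPa, n = 3.10
  sample B: E = 197.0, α = 15.2, σ_y = 518.0 → σ = 362 MPa, n = 1.43
Sample B has the lowest safety factor, n = 1.43.

sample B, n = 1.43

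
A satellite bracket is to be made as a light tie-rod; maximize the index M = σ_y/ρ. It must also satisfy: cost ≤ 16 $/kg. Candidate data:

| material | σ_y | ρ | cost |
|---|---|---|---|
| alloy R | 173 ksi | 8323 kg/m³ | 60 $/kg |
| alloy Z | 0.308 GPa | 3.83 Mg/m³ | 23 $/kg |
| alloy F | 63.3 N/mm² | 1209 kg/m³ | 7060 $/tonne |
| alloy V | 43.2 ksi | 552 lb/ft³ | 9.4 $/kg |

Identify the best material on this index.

Screen on constraints: cost ≤ 16 $/kg. Survivors: alloy F, alloy V.
In SI units:
  alloy F: σ_y = 63.30 MPa, ρ = 1209 kg/m³
  alloy V: σ_y = 297.9 MPa, ρ = 8842 kg/m³
  alloy F: M = 52.4 kN·m/kg
  alloy V: M = 33.7 kN·m/kg
Alloy F ranks first.

alloy F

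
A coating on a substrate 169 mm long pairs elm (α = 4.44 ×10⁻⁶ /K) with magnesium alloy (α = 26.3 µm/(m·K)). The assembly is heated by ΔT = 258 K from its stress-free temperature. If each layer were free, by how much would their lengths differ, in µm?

953 µm

Δα = |4.44 − 26.3|×10⁻⁶/K = 21.9×10⁻⁶/K.
ΔL_mismatch = Δα·L·ΔT = 21.9×10⁻⁶ × 169.0 mm × 258.0 K = 953 µm.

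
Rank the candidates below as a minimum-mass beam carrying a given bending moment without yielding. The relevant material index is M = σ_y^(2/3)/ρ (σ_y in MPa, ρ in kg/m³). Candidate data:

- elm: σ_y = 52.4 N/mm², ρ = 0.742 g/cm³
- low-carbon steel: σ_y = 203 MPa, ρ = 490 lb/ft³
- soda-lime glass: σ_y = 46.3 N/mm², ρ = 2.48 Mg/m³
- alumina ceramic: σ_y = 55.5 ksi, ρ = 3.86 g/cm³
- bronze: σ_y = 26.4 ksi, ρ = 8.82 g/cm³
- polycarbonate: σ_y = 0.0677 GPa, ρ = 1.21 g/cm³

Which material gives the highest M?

Normalizing units and computing the index:
  elm: σ_y = 52.40 MPa, ρ = 742.0 kg/m³
  low-carbon steel: σ_y = 203.0 MPa, ρ = 7849 kg/m³
  soda-lime glass: σ_y = 46.30 MPa, ρ = 2480 kg/m³
  alumina ceramic: σ_y = 382.7 MPa, ρ = 3860 kg/m³
  bronze: σ_y = 182.0 MPa, ρ = 8820 kg/m³
  polycarbonate: σ_y = 67.70 MPa, ρ = 1210 kg/m³
  elm: M = 18.9×10⁻³
  polycarbonate: M = 13.7×10⁻³
  alumina ceramic: M = 13.7×10⁻³
  soda-lime glass: M = 5.20×10⁻³
  low-carbon steel: M = 4.40×10⁻³
  bronze: M = 3.64×10⁻³
The maximum is for elm.

elm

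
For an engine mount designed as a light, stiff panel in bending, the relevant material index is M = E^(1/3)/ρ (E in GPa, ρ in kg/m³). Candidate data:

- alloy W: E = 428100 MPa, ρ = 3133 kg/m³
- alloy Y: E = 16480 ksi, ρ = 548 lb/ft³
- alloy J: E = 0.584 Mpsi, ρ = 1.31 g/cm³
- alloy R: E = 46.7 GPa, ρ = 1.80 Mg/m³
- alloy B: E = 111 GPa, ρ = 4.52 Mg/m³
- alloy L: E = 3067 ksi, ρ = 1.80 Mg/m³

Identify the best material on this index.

Convert each candidate to consistent units, then evaluate M:
  alloy W: E = 428.1 GPa, ρ = 3133 kg/m³
  alloy Y: E = 113.6 GPa, ρ = 8778 kg/m³
  alloy J: E = 4.027 GPa, ρ = 1310 kg/m³
  alloy R: E = 46.70 GPa, ρ = 1800 kg/m³
  alloy B: E = 111.0 GPa, ρ = 4520 kg/m³
  alloy L: E = 21.15 GPa, ρ = 1800 kg/m³
  alloy W: M = 2.41×10⁻³
  alloy R: M = 2.00×10⁻³
  alloy L: M = 1.54×10⁻³
  alloy J: M = 1.21×10⁻³
  alloy B: M = 1.06×10⁻³
  alloy Y: M = 0.552×10⁻³
Alloy W has the largest M.

alloy W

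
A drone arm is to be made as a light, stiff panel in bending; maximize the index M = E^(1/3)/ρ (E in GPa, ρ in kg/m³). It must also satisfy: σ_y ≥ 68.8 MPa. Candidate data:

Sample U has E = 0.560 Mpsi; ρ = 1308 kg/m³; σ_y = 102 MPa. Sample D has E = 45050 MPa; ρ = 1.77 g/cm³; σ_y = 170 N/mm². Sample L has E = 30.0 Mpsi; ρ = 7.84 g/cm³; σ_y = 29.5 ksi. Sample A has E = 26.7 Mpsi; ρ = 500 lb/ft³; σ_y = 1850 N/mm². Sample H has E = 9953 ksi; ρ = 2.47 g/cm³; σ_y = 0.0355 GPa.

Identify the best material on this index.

Screen on constraints: σ_y ≥ 68.8 MPa. Survivors: sample U, sample D, sample L, sample A.
In SI units:
  sample U: E = 3.861 GPa, ρ = 1308 kg/m³
  sample D: E = 45.05 GPa, ρ = 1770 kg/m³
  sample L: E = 206.8 GPa, ρ = 7840 kg/m³
  sample A: E = 184.1 GPa, ρ = 8009 kg/m³
  sample D: M = 2.01×10⁻³
  sample U: M = 1.20×10⁻³
  sample L: M = 0.754×10⁻³
  sample A: M = 0.710×10⁻³
Highest index: sample D.

sample D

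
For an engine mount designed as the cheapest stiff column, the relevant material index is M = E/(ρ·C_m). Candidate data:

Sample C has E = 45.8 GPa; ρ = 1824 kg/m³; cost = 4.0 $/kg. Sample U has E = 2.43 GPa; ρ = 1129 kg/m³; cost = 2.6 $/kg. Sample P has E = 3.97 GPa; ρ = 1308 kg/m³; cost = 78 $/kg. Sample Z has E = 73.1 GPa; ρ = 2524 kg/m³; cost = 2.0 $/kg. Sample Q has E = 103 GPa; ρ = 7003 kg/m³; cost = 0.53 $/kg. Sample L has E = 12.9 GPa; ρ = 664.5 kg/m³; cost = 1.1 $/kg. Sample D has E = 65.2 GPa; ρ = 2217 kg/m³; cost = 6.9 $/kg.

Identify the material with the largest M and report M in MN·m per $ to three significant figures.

sample Q, M = 27.8 MN·m per $

Evaluate M for each candidate:
  sample Q: M = 27.8 MN·m per $
  sample L: M = 17.6 MN·m per $
  sample Z: M = 14.5 MN·m per $
  sample C: M = 6.28 MN·m per $
  sample D: M = 4.26 MN·m per $
  sample U: M = 0.828 MN·m per $
  sample P: M = 0.0389 MN·m per $
The maximum is for sample Q.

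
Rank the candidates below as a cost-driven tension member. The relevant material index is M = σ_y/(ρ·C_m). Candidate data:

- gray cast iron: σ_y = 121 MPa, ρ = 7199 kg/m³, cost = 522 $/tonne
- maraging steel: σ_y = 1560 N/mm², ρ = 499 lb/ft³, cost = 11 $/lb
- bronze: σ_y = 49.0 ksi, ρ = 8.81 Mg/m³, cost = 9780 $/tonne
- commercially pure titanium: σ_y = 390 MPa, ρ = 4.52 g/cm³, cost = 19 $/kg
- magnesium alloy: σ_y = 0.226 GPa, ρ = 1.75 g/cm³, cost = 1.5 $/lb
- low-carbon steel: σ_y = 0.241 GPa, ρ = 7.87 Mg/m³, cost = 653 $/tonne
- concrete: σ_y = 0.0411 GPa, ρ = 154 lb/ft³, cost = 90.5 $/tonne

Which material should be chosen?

concrete

Normalizing units and computing the index:
  gray cast iron: σ_y = 121.0 MPa, ρ = 7199 kg/m³, cost = 0.5220 $/kg
  maraging steel: σ_y = 1560 MPa, ρ = 7993 kg/m³, cost = 24.25 $/kg
  bronze: σ_y = 337.8 MPa, ρ = 8810 kg/m³, cost = 9.780 $/kg
  commercially pure titanium: σ_y = 390.0 MPa, ρ = 4520 kg/m³, cost = 19.00 $/kg
  magnesium alloy: σ_y = 226.0 MPa, ρ = 1750 kg/m³, cost = 3.307 $/kg
  low-carbon steel: σ_y = 241.0 MPa, ρ = 7870 kg/m³, cost = 0.6530 $/kg
  concrete: σ_y = 41.10 MPa, ρ = 2467 kg/m³, cost = 0.09050 $/kg
  concrete: M = 184 kN·m per $
  low-carbon steel: M = 46.9 kN·m per $
  magnesium alloy: M = 39.1 kN·m per $
  gray cast iron: M = 32.2 kN·m per $
  maraging steel: M = 8.05 kN·m per $
  commercially pure titanium: M = 4.54 kN·m per $
  bronze: M = 3.92 kN·m per $
The maximum is for concrete.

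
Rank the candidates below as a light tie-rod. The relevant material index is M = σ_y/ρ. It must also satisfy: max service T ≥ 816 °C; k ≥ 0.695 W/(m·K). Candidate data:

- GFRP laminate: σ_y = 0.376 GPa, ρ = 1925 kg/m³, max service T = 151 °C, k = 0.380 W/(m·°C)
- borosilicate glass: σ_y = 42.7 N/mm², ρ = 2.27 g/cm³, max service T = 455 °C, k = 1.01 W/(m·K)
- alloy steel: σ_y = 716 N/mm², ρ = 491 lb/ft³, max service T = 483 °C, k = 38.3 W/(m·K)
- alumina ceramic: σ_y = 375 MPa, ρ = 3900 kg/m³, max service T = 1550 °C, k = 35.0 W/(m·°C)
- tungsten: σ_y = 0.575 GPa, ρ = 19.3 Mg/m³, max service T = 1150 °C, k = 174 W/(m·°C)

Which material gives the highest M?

alumina ceramic

Screen on constraints: max service T ≥ 816 °C; k ≥ 0.695 W/(m·K). Survivors: alumina ceramic, tungsten.
Convert each candidate to consistent units, then evaluate M:
  alumina ceramic: σ_y = 375.0 MPa, ρ = 3900 kg/m³
  tungsten: σ_y = 575.0 MPa, ρ = 19300 kg/m³
  alumina ceramic: M = 96.2 kN·m/kg
  tungsten: M = 29.8 kN·m/kg
Highest index: alumina ceramic.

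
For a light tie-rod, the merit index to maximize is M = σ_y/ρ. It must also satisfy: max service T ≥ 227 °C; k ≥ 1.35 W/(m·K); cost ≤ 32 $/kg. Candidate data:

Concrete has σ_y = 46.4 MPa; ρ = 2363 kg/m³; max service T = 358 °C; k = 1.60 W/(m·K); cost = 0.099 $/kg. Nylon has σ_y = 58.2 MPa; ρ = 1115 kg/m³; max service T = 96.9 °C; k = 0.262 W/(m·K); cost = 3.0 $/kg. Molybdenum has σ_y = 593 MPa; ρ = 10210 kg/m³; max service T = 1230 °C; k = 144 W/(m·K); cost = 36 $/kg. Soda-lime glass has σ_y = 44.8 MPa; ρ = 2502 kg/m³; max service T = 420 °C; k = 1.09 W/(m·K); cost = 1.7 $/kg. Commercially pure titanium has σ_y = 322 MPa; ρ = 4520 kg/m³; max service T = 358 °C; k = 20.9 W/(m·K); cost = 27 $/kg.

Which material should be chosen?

Screen on constraints: max service T ≥ 227 °C; k ≥ 1.35 W/(m·K); cost ≤ 32 $/kg. Survivors: concrete, commercially pure titanium.
Evaluate M for each candidate:
  commercially pure titanium: M = 71.2 kN·m/kg
  concrete: M = 19.6 kN·m/kg
Commercially pure titanium has the largest M.

commercially pure titanium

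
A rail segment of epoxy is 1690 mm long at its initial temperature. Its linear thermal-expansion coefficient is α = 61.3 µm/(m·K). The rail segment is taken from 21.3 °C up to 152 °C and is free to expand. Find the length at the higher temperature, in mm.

1703.5 mm

ΔT = 152 − 21.3 = 130.7 K.
ΔL = α·L₀·ΔT = 61.3×10⁻⁶ × 1690 mm × 130.7 K = 13.5 mm.
L = L₀ + ΔL = 1690 + 13.5 = 1703.5 mm.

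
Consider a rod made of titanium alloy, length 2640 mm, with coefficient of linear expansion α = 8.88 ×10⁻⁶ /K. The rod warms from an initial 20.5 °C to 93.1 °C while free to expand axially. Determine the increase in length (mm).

ΔT = 93.1 − 20.5 = 72.60 K.
ΔL = α·L₀·ΔT = 8.88×10⁻⁶ × 2640 mm × 72.60 K = 1.70 mm.

1.70 mm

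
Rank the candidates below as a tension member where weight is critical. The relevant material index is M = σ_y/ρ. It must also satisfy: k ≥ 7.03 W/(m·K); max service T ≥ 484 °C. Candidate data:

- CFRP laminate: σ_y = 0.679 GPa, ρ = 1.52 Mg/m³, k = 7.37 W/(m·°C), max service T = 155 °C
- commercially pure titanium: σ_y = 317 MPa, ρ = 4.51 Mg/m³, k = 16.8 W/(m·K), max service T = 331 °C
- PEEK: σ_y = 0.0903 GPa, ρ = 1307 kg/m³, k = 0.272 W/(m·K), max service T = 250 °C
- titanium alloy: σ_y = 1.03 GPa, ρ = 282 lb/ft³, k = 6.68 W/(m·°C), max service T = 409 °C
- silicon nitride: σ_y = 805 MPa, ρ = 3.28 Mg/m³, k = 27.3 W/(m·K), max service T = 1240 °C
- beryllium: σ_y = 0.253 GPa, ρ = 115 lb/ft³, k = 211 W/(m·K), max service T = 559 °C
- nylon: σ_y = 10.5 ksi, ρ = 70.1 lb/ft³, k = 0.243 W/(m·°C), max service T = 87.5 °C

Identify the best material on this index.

silicon nitride

Screen on constraints: k ≥ 7.03 W/(m·K); max service T ≥ 484 °C. Survivors: silicon nitride, beryllium.
Putting every candidate on a common basis:
  silicon nitride: σ_y = 805.0 MPa, ρ = 3280 kg/m³
  beryllium: σ_y = 253.0 MPa, ρ = 1842 kg/m³
  silicon nitride: M = 245 kN·m/kg
  beryllium: M = 137 kN·m/kg
Highest index: silicon nitride.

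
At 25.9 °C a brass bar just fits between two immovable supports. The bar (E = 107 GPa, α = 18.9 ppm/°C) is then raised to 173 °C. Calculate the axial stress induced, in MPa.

ΔT = 147.1 K. Constrained thermal stress σ = E·α·ΔT = 107.0×10³ MPa × 18.9×10⁻⁶ × 147.1 = 297 MPa (compressive).

297 MPa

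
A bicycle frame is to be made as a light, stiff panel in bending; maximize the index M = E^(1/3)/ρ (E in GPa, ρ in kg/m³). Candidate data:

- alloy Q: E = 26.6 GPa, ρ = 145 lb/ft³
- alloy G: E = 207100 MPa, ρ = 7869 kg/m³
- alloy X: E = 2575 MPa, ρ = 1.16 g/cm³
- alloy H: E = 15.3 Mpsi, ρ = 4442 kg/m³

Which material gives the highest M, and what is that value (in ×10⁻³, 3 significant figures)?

alloy Q, M = 1.29×10⁻³

Convert each candidate to consistent units, then evaluate M:
  alloy Q: E = 26.60 GPa, ρ = 2323 kg/m³
  alloy G: E = 207.1 GPa, ρ = 7869 kg/m³
  alloy X: E = 2.575 GPa, ρ = 1160 kg/m³
  alloy H: E = 105.5 GPa, ρ = 4442 kg/m³
  alloy Q: M = 1.29×10⁻³
  alloy X: M = 1.18×10⁻³
  alloy H: M = 1.06×10⁻³
  alloy G: M = 0.752×10⁻³
Alloy Q has the largest M.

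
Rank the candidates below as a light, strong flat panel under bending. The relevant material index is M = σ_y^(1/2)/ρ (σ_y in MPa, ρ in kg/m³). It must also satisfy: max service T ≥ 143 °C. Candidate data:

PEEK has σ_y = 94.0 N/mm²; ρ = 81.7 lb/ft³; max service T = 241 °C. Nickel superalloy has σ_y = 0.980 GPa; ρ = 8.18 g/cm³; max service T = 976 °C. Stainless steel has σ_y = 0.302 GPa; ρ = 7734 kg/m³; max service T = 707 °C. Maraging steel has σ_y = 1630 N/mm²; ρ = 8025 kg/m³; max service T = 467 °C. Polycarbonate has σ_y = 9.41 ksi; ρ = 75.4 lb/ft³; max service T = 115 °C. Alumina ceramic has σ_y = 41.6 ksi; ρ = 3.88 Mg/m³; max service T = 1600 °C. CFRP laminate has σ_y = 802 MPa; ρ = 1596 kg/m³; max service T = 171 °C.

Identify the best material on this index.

CFRP laminate

Screen on constraints: max service T ≥ 143 °C. Survivors: PEEK, nickel superalloy, stainless steel, maraging steel, alumina ceramic, CFRP laminate.
Convert each candidate to consistent units, then evaluate M:
  PEEK: σ_y = 94.00 MPa, ρ = 1309 kg/m³
  nickel superalloy: σ_y = 980.0 MPa, ρ = 8180 kg/m³
  stainless steel: σ_y = 302.0 MPa, ρ = 7734 kg/m³
  maraging steel: σ_y = 1630 MPa, ρ = 8025 kg/m³
  alumina ceramic: σ_y = 286.8 MPa, ρ = 3880 kg/m³
  CFRP laminate: σ_y = 802.0 MPa, ρ = 1596 kg/m³
  CFRP laminate: M = 17.7×10⁻³
  PEEK: M = 7.41×10⁻³
  maraging steel: M = 5.03×10⁻³
  alumina ceramic: M = 4.36×10⁻³
  nickel superalloy: M = 3.83×10⁻³
  stainless steel: M = 2.25×10⁻³
Highest index: CFRP laminate.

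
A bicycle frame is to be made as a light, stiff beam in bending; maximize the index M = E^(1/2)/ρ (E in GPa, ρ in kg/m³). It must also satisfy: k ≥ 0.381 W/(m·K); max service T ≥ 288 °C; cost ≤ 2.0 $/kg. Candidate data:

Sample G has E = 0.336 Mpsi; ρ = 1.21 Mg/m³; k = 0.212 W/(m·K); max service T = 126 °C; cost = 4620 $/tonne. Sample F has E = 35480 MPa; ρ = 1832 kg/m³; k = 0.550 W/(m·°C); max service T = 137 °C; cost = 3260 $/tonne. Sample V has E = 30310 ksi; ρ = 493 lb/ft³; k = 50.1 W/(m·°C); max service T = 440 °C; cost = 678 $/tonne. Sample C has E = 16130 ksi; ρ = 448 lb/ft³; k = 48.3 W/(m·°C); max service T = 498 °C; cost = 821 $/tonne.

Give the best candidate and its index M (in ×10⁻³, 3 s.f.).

Screen on constraints: k ≥ 0.381 W/(m·K); max service T ≥ 288 °C; cost ≤ 2.0 $/kg. Survivors: sample V, sample C.
Putting every candidate on a common basis:
  sample V: E = 209.0 GPa, ρ = 7897 kg/m³
  sample C: E = 111.2 GPa, ρ = 7176 kg/m³
  sample V: M = 1.83×10⁻³
  sample C: M = 1.47×10⁻³
Sample V ranks first.

sample V, M = 1.83×10⁻³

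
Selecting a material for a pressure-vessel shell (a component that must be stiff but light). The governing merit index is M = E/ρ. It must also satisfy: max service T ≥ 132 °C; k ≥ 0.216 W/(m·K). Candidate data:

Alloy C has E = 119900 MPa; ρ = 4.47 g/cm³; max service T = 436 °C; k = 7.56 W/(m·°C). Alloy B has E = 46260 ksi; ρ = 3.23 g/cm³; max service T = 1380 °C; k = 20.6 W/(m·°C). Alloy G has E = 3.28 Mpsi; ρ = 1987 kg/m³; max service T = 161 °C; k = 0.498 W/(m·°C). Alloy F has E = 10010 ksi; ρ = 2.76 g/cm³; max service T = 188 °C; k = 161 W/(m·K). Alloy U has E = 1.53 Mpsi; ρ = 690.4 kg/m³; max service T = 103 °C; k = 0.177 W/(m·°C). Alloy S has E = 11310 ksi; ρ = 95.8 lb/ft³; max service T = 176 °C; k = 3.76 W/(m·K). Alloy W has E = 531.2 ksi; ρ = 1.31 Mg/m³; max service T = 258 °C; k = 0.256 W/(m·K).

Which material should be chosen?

Screen on constraints: max service T ≥ 132 °C; k ≥ 0.216 W/(m·K). Survivors: alloy C, alloy B, alloy G, alloy F, alloy S, alloy W.
Normalizing units and computing the index:
  alloy C: E = 119.9 GPa, ρ = 4470 kg/m³
  alloy B: E = 319.0 GPa, ρ = 3230 kg/m³
  alloy G: E = 22.61 GPa, ρ = 1987 kg/m³
  alloy F: E = 69.02 GPa, ρ = 2760 kg/m³
  alloy S: E = 77.98 GPa, ρ = 1535 kg/m³
  alloy W: E = 3.662 GPa, ρ = 1310 kg/m³
  alloy B: M = 98.7 MN·m/kg
  alloy S: M = 50.8 MN·m/kg
  alloy C: M = 26.8 MN·m/kg
  alloy F: M = 25.0 MN·m/kg
  alloy G: M = 11.4 MN·m/kg
  alloy W: M = 2.80 MN·m/kg
Alloy B ranks first.

alloy B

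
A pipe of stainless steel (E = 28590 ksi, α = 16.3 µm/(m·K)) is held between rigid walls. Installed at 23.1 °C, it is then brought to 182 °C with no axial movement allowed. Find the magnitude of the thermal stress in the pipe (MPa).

E = 28590 ksi = 197.1 GPa.
ΔT = 158.9 K. Constrained thermal stress σ = E·α·ΔT = 197.1×10³ MPa × 16.3×10⁻⁶ × 158.9 = 511 MPa (compressive).

511 MPa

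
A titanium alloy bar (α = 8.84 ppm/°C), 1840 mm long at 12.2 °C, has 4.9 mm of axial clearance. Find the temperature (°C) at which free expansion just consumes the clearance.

313 °C

α·L₀·ΔT = 4.9 mm ⇒ ΔT = 4.9 / (8.84×10⁻⁶ × 1840.0) = 301.2 K.
T = 12.2 + 301.2 = 313.4 °C.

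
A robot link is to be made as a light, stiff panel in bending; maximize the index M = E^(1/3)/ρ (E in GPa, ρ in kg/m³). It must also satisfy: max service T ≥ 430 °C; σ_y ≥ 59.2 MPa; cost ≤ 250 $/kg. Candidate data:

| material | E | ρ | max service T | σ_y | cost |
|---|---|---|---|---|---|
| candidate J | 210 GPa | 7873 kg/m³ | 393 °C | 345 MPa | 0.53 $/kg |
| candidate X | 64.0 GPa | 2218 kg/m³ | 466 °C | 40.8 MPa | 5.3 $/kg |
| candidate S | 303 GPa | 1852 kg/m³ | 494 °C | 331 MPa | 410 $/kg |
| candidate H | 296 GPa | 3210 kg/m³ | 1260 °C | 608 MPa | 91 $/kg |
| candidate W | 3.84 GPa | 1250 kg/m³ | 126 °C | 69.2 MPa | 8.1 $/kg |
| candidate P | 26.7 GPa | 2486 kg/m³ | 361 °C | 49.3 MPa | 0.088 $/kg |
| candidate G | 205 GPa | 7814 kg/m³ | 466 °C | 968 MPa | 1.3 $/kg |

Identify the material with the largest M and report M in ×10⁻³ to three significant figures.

candidate H, M = 2.08×10⁻³

Screen on constraints: max service T ≥ 430 °C; σ_y ≥ 59.2 MPa; cost ≤ 250 $/kg. Survivors: candidate H, candidate G.
Evaluate M for each candidate:
  candidate H: M = 2.08×10⁻³
  candidate G: M = 0.755×10⁻³
The maximum is for candidate H.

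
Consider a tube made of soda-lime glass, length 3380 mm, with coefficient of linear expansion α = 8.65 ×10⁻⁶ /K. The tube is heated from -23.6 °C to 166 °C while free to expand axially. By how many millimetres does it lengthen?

ΔT = 166 − (-23.6) = 189.6 K.
ΔL = α·L₀·ΔT = 8.65×10⁻⁶ × 3380 mm × 189.6 K = 5.54 mm.

5.54 mm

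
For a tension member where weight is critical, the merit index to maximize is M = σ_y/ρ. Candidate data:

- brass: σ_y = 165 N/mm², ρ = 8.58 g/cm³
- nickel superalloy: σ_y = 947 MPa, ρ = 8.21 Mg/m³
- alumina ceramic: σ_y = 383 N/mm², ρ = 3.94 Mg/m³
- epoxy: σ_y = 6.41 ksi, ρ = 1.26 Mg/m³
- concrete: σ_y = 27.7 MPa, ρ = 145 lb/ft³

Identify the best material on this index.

In SI units:
  brass: σ_y = 165.0 MPa, ρ = 8580 kg/m³
  nickel superalloy: σ_y = 947.0 MPa, ρ = 8210 kg/m³
  alumina ceramic: σ_y = 383.0 MPa, ρ = 3940 kg/m³
  epoxy: σ_y = 44.20 MPa, ρ = 1260 kg/m³
  concrete: σ_y = 27.70 MPa, ρ = 2323 kg/m³
  nickel superalloy: M = 115 kN·m/kg
  alumina ceramic: M = 97.2 kN·m/kg
  epoxy: M = 35.1 kN·m/kg
  brass: M = 19.2 kN·m/kg
  concrete: M = 11.9 kN·m/kg
The maximum is for nickel superalloy.

nickel superalloy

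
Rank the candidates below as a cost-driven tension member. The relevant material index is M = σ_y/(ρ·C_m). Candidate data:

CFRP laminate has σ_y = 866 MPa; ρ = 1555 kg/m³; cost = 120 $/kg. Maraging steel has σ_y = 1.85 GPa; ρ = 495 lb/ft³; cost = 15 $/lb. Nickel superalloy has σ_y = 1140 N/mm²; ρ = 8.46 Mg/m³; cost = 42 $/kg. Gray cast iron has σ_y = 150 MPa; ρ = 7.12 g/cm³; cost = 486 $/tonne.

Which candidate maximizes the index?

gray cast iron

Normalizing units and computing the index:
  CFRP laminate: σ_y = 866.0 MPa, ρ = 1555 kg/m³, cost = 120.0 $/kg
  maraging steel: σ_y = 1850 MPa, ρ = 7929 kg/m³, cost = 33.07 $/kg
  nickel superalloy: σ_y = 1140 MPa, ρ = 8460 kg/m³, cost = 42.00 $/kg
  gray cast iron: σ_y = 150.0 MPa, ρ = 7120 kg/m³, cost = 0.4860 $/kg
  gray cast iron: M = 43.3 kN·m per $
  maraging steel: M = 7.06 kN·m per $
  CFRP laminate: M = 4.64 kN·m per $
  nickel superalloy: M = 3.21 kN·m per $
Highest index: gray cast iron.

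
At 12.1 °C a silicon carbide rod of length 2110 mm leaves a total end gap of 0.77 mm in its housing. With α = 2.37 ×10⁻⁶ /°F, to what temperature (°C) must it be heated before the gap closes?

α = 2.37×10⁻⁶/°F × 9/5 = 4.27×10⁻⁶/K.
α·L₀·ΔT = 0.77 mm ⇒ ΔT = 0.77 / (4.27×10⁻⁶ × 2110.0) = 85.54 K.
T = 12.1 + 85.54 = 97.64 °C.

97.6 °C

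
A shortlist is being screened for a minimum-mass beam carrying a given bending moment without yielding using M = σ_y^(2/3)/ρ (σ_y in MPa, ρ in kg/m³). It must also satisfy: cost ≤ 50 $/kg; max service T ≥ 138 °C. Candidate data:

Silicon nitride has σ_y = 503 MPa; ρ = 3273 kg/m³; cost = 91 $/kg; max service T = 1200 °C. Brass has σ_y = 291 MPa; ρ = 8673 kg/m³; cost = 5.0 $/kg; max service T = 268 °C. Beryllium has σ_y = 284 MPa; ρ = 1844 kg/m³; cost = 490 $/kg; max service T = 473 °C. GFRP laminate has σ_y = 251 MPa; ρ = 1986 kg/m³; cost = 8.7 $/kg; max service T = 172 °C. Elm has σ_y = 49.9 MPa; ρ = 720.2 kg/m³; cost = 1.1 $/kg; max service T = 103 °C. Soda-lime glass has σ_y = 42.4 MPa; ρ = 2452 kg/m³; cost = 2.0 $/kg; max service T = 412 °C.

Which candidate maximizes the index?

GFRP laminate

Screen on constraints: cost ≤ 50 $/kg; max service T ≥ 138 °C. Survivors: brass, GFRP laminate, soda-lime glass.
Per-candidate index values:
  GFRP laminate: M = 20.0×10⁻³
  brass: M = 5.06×10⁻³
  soda-lime glass: M = 4.96×10⁻³
GFRP laminate ranks first.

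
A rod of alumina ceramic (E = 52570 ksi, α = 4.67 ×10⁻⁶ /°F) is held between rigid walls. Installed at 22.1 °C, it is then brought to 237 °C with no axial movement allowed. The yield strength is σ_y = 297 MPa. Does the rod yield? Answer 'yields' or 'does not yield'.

yields

E = 52570 ksi = 362.5 GPa.
α = 4.67×10⁻⁶/°F × 9/5 = 8.41×10⁻⁶/K.
ΔT = 214.9 K. Constrained thermal stress σ = E·α·ΔT = 362.5×10³ MPa × 8.41×10⁻⁶ × 214.9 = 655 MPa (compressive).
Compare to σ_y = 297 MPa: σ ≥ σ_y, so it yields.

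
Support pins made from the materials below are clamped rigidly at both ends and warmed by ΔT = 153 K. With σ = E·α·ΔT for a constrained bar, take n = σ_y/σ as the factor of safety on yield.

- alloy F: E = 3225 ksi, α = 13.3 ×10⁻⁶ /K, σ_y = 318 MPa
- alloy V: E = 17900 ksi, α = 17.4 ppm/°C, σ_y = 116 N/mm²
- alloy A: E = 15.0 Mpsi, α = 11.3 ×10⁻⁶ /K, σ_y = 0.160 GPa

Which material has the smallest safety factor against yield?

alloy V

With everything in SI (GPa, ×10⁻⁶/K, MPa):
  alloy F: E = 22.24, α = 13.3, σ_y = 318.0 → σ = 45.2 MPa, n = 7.03
  alloy V: E = 123.4, α = 17.4, σ_y = 116.0 → σ = 329 MPa, n = 0.353
  alloy A: E = 103.4, α = 11.3, σ_y = 160.0 → σ = 179 MPa, n = 0.895
The minimum is alloy V at n = 0.353.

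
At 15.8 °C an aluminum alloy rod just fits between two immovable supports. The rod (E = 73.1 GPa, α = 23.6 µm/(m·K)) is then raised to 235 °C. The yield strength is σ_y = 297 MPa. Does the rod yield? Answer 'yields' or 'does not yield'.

yields

ΔT = 219.2 K. Constrained thermal stress σ = E·α·ΔT = 73.10×10³ MPa × 23.6×10⁻⁶ × 219.2 = 378 MPa (compressive).
Compare to σ_y = 297 MPa: σ ≥ σ_y, so it yields.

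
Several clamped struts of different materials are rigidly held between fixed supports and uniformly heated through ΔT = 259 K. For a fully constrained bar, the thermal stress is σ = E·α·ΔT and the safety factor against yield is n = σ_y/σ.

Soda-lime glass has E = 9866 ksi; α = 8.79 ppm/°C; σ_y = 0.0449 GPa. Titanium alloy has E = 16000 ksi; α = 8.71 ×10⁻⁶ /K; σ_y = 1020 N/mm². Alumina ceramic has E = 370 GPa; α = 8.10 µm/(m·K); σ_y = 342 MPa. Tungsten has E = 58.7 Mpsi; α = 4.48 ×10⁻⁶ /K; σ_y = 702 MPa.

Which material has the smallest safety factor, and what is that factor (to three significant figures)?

soda-lime glass, n = 0.290

With everything in SI (GPa, ×10⁻⁶/K, MPa):
  soda-lime glass: E = 68.02, α = 8.79, σ_y = 44.90 → σ = 155 MPa, n = 0.290
  titanium alloy: E = 110.3, α = 8.71, σ_y = 1020 → σ = 249 MPa, n = 4.10
  alumina ceramic: E = 370.0, α = 8.10, σ_y = 342.0 → σ = 776 MPa, n = 0.441
  tungsten: E = 404.7, α = 4.48, σ_y = 702.0 → σ = 470 MPa, n = 1.49
The minimum is soda-lime glass at n = 0.290.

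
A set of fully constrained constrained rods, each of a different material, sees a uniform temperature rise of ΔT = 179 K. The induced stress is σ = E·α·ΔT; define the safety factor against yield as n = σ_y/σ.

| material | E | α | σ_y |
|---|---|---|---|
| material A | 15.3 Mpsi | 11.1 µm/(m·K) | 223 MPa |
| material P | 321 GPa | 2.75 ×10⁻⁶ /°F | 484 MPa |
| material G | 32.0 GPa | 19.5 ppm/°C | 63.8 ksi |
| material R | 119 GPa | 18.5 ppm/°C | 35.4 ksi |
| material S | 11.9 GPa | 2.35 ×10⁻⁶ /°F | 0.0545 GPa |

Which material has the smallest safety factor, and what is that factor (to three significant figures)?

Per material, after unit conversion:
  material A: E = 105.5, α = 11.1, σ_y = 223.0 → σ = 210 MPa, n = 1.06
  material P: E = 321.0, α = 4.95, σ_y = 484.0 → σ = 284 MPa, n = 1.70
  material G: E = 32.00, α = 19.5, σ_y = 439.9 → σ = 112 MPa, n = 3.94
  material R: E = 119.0, α = 18.5, σ_y = 244.1 → σ = 394 MPa, n = 0.619
  material S: E = 11.90, α = 4.23, σ_y = 54.50 → σ = 9.01 MPa, n = 6.05
Material R has the lowest safety factor, n = 0.619.

material R, n = 0.619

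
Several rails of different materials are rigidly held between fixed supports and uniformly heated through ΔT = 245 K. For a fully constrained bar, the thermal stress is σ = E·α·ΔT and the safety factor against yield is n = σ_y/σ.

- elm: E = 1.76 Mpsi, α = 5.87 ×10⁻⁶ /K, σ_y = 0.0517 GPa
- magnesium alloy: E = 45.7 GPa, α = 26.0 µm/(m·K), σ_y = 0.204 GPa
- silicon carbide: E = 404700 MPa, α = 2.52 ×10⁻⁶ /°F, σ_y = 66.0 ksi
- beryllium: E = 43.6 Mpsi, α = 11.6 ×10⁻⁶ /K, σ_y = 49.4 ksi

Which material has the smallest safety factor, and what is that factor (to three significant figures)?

In consistent units (E in GPa, α in ×10⁻⁶/K, σ_y in MPa):
  elm: E = 12.13, α = 5.87, σ_y = 51.70 → σ = 17.5 MPa, n = 2.96
  magnesium alloy: E = 45.70, α = 26.0, σ_y = 204.0 → σ = 291 MPa, n = 0.701
  silicon carbide: E = 404.7, α = 4.54, σ_y = 455.1 → σ = 450 MPa, n = 1.01
  beryllium: E = 300.6, α = 11.6, σ_y = 340.6 → σ = 854 MPa, n = 0.399
The minimum is beryllium at n = 0.399.

beryllium, n = 0.399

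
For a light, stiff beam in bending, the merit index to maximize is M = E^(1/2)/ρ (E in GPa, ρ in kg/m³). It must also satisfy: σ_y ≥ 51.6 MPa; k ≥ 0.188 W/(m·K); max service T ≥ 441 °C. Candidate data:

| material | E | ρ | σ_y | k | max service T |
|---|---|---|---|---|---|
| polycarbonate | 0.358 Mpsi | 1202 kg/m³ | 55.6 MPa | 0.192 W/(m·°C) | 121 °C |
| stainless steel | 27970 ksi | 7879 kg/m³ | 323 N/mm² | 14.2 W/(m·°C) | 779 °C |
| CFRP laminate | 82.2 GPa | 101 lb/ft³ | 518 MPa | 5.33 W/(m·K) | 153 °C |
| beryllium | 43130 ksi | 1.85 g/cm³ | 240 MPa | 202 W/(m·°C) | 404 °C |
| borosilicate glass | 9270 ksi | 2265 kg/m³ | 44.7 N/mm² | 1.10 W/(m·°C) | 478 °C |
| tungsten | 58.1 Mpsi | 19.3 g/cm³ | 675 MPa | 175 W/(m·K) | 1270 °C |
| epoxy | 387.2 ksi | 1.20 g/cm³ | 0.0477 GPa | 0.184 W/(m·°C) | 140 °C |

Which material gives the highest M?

stainless steel

Screen on constraints: σ_y ≥ 51.6 MPa; k ≥ 0.188 W/(m·K); max service T ≥ 441 °C. Survivors: stainless steel, tungsten.
Convert each candidate to consistent units, then evaluate M:
  stainless steel: E = 192.8 GPa, ρ = 7879 kg/m³
  tungsten: E = 400.6 GPa, ρ = 19300 kg/m³
  stainless steel: M = 1.76×10⁻³
  tungsten: M = 1.04×10⁻³
Highest index: stainless steel.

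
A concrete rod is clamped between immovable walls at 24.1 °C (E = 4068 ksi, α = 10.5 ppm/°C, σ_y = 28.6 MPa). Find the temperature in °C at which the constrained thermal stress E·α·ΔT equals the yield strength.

121 °C

E = 4068 ksi = 28.05 GPa.
E·α·ΔT = 28.60 MPa ⇒ ΔT = 28.60 / (28.05×10³ × 10.5×10⁻⁶) = 97.11 K.
T = 24.1 + 97.11 = 121.2 °C.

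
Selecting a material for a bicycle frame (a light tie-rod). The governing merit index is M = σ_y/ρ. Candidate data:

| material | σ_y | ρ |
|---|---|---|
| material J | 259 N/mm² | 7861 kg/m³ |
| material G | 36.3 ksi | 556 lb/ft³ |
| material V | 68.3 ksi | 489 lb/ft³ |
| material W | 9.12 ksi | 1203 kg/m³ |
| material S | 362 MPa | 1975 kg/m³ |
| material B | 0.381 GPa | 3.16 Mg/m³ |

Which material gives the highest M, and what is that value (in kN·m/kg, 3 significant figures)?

Putting every candidate on a common basis:
  material J: σ_y = 259.0 MPa, ρ = 7861 kg/m³
  material G: σ_y = 250.3 MPa, ρ = 8906 kg/m³
  material V: σ_y = 470.9 MPa, ρ = 7833 kg/m³
  material W: σ_y = 62.88 MPa, ρ = 1203 kg/m³
  material S: σ_y = 362.0 MPa, ρ = 1975 kg/m³
  material B: σ_y = 381.0 MPa, ρ = 3160 kg/m³
  material S: M = 183 kN·m/kg
  material B: M = 121 kN·m/kg
  material V: M = 60.1 kN·m/kg
  material W: M = 52.3 kN·m/kg
  material J: M = 32.9 kN·m/kg
  material G: M = 28.1 kN·m/kg
Material S ranks first.

material S, M = 183 kN·m/kg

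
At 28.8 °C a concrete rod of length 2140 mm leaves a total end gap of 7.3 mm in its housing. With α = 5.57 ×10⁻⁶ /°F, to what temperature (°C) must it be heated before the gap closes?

α = 5.57×10⁻⁶/°F × 9/5 = 10.0×10⁻⁶/K.
α·L₀·ΔT = 7.3 mm ⇒ ΔT = 7.3 / (10.0×10⁻⁶ × 2140.0) = 340.2 K.
T = 28.8 + 340.2 = 369.0 °C.

369 °C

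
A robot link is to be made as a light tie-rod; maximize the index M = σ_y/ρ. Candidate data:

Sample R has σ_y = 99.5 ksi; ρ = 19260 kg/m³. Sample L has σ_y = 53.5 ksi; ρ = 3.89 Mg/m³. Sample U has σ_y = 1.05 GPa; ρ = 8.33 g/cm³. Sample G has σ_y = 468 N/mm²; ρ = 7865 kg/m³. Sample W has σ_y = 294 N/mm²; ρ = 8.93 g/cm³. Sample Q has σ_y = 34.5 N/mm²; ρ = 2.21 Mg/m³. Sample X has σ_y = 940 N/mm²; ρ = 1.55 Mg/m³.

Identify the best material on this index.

sample X

Normalizing units and computing the index:
  sample R: σ_y = 686.0 MPa, ρ = 19260 kg/m³
  sample L: σ_y = 368.9 MPa, ρ = 3890 kg/m³
  sample U: σ_y = 1050 MPa, ρ = 8330 kg/m³
  sample G: σ_y = 468.0 MPa, ρ = 7865 kg/m³
  sample W: σ_y = 294.0 MPa, ρ = 8930 kg/m³
  sample Q: σ_y = 34.50 MPa, ρ = 2210 kg/m³
  sample X: σ_y = 940.0 MPa, ρ = 1550 kg/m³
  sample X: M = 606 kN·m/kg
  sample U: M = 126 kN·m/kg
  sample L: M = 94.8 kN·m/kg
  sample G: M = 59.5 kN·m/kg
  sample R: M = 35.6 kN·m/kg
  sample W: M = 32.9 kN·m/kg
  sample Q: M = 15.6 kN·m/kg
Sample X has the largest M.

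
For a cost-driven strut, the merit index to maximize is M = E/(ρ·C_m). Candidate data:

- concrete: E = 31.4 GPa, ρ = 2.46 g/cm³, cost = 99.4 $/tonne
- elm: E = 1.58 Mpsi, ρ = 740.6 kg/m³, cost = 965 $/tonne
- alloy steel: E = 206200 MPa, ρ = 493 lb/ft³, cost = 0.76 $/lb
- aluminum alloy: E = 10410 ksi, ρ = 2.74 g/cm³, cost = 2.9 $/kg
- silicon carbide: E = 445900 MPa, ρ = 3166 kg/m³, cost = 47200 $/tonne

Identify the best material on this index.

concrete

In SI units:
  concrete: E = 31.40 GPa, ρ = 2460 kg/m³, cost = 0.09940 $/kg
  elm: E = 10.89 GPa, ρ = 740.6 kg/m³, cost = 0.9650 $/kg
  alloy steel: E = 206.2 GPa, ρ = 7897 kg/m³, cost = 1.675 $/kg
  aluminum alloy: E = 71.77 GPa, ρ = 2740 kg/m³, cost = 2.900 $/kg
  silicon carbide: E = 445.9 GPa, ρ = 3166 kg/m³, cost = 47.20 $/kg
  concrete: M = 128 MN·m per $
  alloy steel: M = 15.6 MN·m per $
  elm: M = 15.2 MN·m per $
  aluminum alloy: M = 9.03 MN·m per $
  silicon carbide: M = 2.98 MN·m per $
Concrete ranks first.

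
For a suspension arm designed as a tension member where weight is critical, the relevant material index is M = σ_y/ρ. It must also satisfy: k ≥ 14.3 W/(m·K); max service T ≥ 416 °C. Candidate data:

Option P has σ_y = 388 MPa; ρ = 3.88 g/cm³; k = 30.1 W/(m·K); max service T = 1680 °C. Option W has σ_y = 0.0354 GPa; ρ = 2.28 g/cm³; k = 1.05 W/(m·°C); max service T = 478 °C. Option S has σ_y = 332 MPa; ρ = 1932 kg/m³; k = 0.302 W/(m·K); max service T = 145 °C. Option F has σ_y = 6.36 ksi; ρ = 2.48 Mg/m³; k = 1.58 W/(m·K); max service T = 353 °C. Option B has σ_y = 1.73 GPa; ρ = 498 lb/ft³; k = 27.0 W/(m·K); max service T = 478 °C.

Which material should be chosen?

Screen on constraints: k ≥ 14.3 W/(m·K); max service T ≥ 416 °C. Survivors: option P, option B.
After converting to SI:
  option P: σ_y = 388.0 MPa, ρ = 3880 kg/m³
  option B: σ_y = 1730 MPa, ρ = 7977 kg/m³
  option B: M = 217 kN·m/kg
  option P: M = 100 kN·m/kg
Option B has the largest M.

option B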